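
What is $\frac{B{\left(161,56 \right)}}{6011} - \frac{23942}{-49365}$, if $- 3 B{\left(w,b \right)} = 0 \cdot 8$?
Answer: $\frac{23942}{49365} \approx 0.485$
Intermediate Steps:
$B{\left(w,b \right)} = 0$ ($B{\left(w,b \right)} = - \frac{0 \cdot 8}{3} = \left(- \frac{1}{3}\right) 0 = 0$)
$\frac{B{\left(161,56 \right)}}{6011} - \frac{23942}{-49365} = \frac{0}{6011} - \frac{23942}{-49365} = 0 \cdot \frac{1}{6011} - - \frac{23942}{49365} = 0 + \frac{23942}{49365} = \frac{23942}{49365}$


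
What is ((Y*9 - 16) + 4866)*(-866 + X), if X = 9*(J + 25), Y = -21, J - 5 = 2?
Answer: -2694058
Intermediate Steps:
J = 7 (J = 5 + 2 = 7)
X = 288 (X = 9*(7 + 25) = 9*32 = 288)
((Y*9 - 16) + 4866)*(-866 + X) = ((-21*9 - 16) + 4866)*(-866 + 288) = ((-189 - 16) + 4866)*(-578) = (-205 + 4866)*(-578) = 4661*(-578) = -2694058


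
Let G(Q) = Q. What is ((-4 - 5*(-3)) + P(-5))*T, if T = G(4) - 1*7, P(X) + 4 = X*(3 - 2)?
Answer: -6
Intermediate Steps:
P(X) = -4 + X (P(X) = -4 + X*(3 - 2) = -4 + X*1 = -4 + X)
T = -3 (T = 4 - 1*7 = 4 - 7 = -3)
((-4 - 5*(-3)) + P(-5))*T = ((-4 - 5*(-3)) + (-4 - 5))*(-3) = ((-4 + 15) - 9)*(-3) = (11 - 9)*(-3) = 2*(-3) = -6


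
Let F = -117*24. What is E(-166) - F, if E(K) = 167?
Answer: 2975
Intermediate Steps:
F = -2808
E(-166) - F = 167 - 1*(-2808) = 167 + 2808 = 2975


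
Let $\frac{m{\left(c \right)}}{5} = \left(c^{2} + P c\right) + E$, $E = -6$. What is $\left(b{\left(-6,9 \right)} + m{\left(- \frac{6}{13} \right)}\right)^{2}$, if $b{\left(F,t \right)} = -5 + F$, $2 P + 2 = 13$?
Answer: $\frac{79103236}{28561} \approx 2769.6$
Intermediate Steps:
$P = \frac{11}{2}$ ($P = -1 + \frac{1}{2} \cdot 13 = -1 + \frac{13}{2} = \frac{11}{2} \approx 5.5$)
$m{\left(c \right)} = -30 + 5 c^{2} + \frac{55 c}{2}$ ($m{\left(c \right)} = 5 \left(\left(c^{2} + \frac{11 c}{2}\right) - 6\right) = 5 \left(-6 + c^{2} + \frac{11 c}{2}\right) = -30 + 5 c^{2} + \frac{55 c}{2}$)
$\left(b{\left(-6,9 \right)} + m{\left(- \frac{6}{13} \right)}\right)^{2} = \left(\left(-5 - 6\right) + \left(-30 + 5 \left(- \frac{6}{13}\right)^{2} + \frac{55 \left(- \frac{6}{13}\right)}{2}\right)\right)^{2} = \left(-11 + \left(-30 + 5 \left(\left(-6\right) \frac{1}{13}\right)^{2} + \frac{55 \left(\left(-6\right) \frac{1}{13}\right)}{2}\right)\right)^{2} = \left(-11 + \left(-30 + 5 \left(- \frac{6}{13}\right)^{2} + \frac{55}{2} \left(- \frac{6}{13}\right)\right)\right)^{2} = \left(-11 - \frac{7035}{169}\right)^{2} = \left(- \frac{8894}{169}\right)^{2} = \frac{79103236}{28561}$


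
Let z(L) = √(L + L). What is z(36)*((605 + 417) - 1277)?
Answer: -1530*√2 ≈ -2163.7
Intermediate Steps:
z(L) = √2*√L (z(L) = √(2*L) = √2*√L)
z(36)*((605 + 417) - 1277) = (√2*√36)*((605 + 417) - 1277) = (√2*6)*(1022 - 1277) = (6*√2)*(-255) = -1530*√2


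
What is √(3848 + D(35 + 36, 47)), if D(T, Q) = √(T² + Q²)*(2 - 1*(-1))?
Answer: √(3848 + 15*√290) ≈ 64.058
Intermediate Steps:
D(T, Q) = 3*√(Q² + T²) (D(T, Q) = √(Q² + T²)*(2 + 1) = √(Q² + T²)*3 = 3*√(Q² + T²))
√(3848 + D(35 + 36, 47)) = √(3848 + 3*√(47² + (35 + 36)²)) = √(3848 + 3*√(2209 + 71²)) = √(3848 + 3*√(2209 + 5041)) = √(3848 + 3*√7250) = √(3848 + 3*(5*√290)) = √(3848 + 15*√290)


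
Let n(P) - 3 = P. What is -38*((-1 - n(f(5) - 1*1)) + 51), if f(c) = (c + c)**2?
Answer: 1976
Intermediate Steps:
f(c) = 4*c**2 (f(c) = (2*c)**2 = 4*c**2)
n(P) = 3 + P
-38*((-1 - n(f(5) - 1*1)) + 51) = -38*((-1 - (3 + (4*5**2 - 1*1))) + 51) = -38*((-1 - (3 + (4*25 - 1))) + 51) = -38*((-1 - (3 + (100 - 1))) + 51) = -38*((-1 - (3 + 99)) + 51) = -38*((-1 - 1*102) + 51) = -38*((-1 - 102) + 51) = -38*(-103 + 51) = -38*(-52) = 1976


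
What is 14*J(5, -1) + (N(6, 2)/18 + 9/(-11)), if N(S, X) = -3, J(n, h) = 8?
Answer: 7327/66 ≈ 111.02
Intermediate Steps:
14*J(5, -1) + (N(6, 2)/18 + 9/(-11)) = 14*8 + (-3/18 + 9/(-11)) = 112 + (-3*1/18 + 9*(-1/11)) = 112 + (-⅙ - 9/11) = 112 - 65/66 = 7327/66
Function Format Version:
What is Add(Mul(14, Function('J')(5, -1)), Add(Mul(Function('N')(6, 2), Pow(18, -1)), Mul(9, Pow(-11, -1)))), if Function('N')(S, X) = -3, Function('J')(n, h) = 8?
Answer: Rational(7327, 66) ≈ 111.02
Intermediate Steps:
Add(Mul(14, Function('J')(5, -1)), Add(Mul(Function('N')(6, 2), Pow(18, -1)), Mul(9, Pow(-11, -1)))) = Add(Mul(14, 8), Add(Mul(-3, Pow(18, -1)), Mul(9, Pow(-11, -1)))) = Add(112, Add(Mul(-3, Rational(1, 18)), Mul(9, Rational(-1, 11)))) = Add(112, Add(Rational(-1, 6), Rational(-9, 11))) = Add(112, Rational(-65, 66)) = Rational(7327, 66)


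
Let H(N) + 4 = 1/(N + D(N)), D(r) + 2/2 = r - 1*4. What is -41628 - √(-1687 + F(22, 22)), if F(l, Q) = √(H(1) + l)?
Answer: -41628 - I*√(15183 - 3*√159)/3 ≈ -41628.0 - 41.022*I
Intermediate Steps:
D(r) = -5 + r (D(r) = -1 + (r - 1*4) = -1 + (r - 4) = -1 + (-4 + r) = -5 + r)
H(N) = -4 + 1/(-5 + 2*N) (H(N) = -4 + 1/(N + (-5 + N)) = -4 + 1/(-5 + 2*N))
F(l, Q) = √(-13/3 + l) (F(l, Q) = √((21 - 8*1)/(-5 + 2*1) + l) = √((21 - 8)/(-5 + 2) + l) = √(13/(-3) + l) = √(-⅓*13 + l) = √(-13/3 + l))
-41628 - √(-1687 + F(22, 22)) = -41628 - √(-1687 + √(-39 + 9*22)/3) = -41628 - √(-1687 + √(-39 + 198)/3) = -41628 - √(-1687 + √159/3)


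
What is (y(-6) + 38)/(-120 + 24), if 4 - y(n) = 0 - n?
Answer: -3/8 ≈ -0.37500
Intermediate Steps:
y(n) = 4 + n (y(n) = 4 - (0 - n) = 4 - (-1)*n = 4 + n)
(y(-6) + 38)/(-120 + 24) = ((4 - 6) + 38)/(-120 + 24) = (-2 + 38)/(-96) = -1/96*36 = -3/8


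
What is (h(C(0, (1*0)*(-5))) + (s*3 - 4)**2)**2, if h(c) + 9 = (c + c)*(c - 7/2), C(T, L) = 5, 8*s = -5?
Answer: 6723649/4096 ≈ 1641.5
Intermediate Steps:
s = -5/8 (s = (1/8)*(-5) = -5/8 ≈ -0.62500)
h(c) = -9 + 2*c*(-7/2 + c) (h(c) = -9 + (c + c)*(c - 7/2) = -9 + (2*c)*(c - 7*1/2) = -9 + (2*c)*(c - 7/2) = -9 + (2*c)*(-7/2 + c) = -9 + 2*c*(-7/2 + c))
(h(C(0, (1*0)*(-5))) + (s*3 - 4)**2)**2 = ((-9 - 7*5 + 2*5**2) + (-5/8*3 - 4)**2)**2 = ((-9 - 35 + 2*25) + (-15/8 - 4)**2)**2 = ((-9 - 35 + 50) + (-47/8)**2)**2 = (6 + 2209/64)**2 = (2593/64)**2 = 6723649/4096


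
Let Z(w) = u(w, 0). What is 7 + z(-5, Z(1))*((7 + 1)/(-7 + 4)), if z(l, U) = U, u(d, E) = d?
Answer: 13/3 ≈ 4.3333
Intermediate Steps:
Z(w) = w
7 + z(-5, Z(1))*((7 + 1)/(-7 + 4)) = 7 + 1*((7 + 1)/(-7 + 4)) = 7 + 1*(8/(-3)) = 7 + 1*(8*(-1/3)) = 7 + 1*(-8/3) = 7 - 8/3 = 13/3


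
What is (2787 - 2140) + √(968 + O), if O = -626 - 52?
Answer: 647 + √290 ≈ 664.03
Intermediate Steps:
O = -678
(2787 - 2140) + √(968 + O) = (2787 - 2140) + √(968 - 678) = 647 + √290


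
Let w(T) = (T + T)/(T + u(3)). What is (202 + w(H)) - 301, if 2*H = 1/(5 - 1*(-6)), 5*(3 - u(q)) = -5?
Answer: -8809/89 ≈ -98.978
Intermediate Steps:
u(q) = 4 (u(q) = 3 - 1/5*(-5) = 3 + 1 = 4)
H = 1/22 (H = 1/(2*(5 - 1*(-6))) = 1/(2*(5 + 6)) = (1/2)/11 = (1/2)*(1/11) = 1/22 ≈ 0.045455)
w(T) = 2*T/(4 + T) (w(T) = (T + T)/(T + 4) = (2*T)/(4 + T) = 2*T/(4 + T))
(202 + w(H)) - 301 = (202 + 2*(1/22)/(4 + 1/22)) - 301 = (202 + 2*(1/22)/(89/22)) - 301 = (202 + 2*(1/22)*(22/89)) - 301 = (202 + 2/89) - 301 = 17980/89 - 301 = -8809/89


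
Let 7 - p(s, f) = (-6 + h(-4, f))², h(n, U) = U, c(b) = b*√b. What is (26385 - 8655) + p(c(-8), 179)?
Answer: -12192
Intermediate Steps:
c(b) = b^(3/2)
p(s, f) = 7 - (-6 + f)²
(26385 - 8655) + p(c(-8), 179) = (26385 - 8655) + (7 - (-6 + 179)²) = 17730 + (7 - 1*173²) = 17730 + (7 - 1*29929) = 17730 + (7 - 29929) = 17730 - 29922 = -12192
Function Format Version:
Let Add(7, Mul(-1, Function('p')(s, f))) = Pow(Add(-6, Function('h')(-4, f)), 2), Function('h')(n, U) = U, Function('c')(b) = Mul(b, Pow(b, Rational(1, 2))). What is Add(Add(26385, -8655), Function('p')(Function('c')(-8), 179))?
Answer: -12192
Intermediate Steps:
Function('c')(b) = Pow(b, Rational(3, 2))
Function('p')(s, f) = Add(7, Mul(-1, Pow(Add(-6, f), 2)))
Add(Add(26385, -8655), Function('p')(Function('c')(-8), 179)) = Add(Add(26385, -8655), Add(7, Mul(-1, Pow(Add(-6, 179), 2)))) = Add(17730, Add(7, Mul(-1, Pow(173, 2)))) = Add(17730, Add(7, Mul(-1, 29929))) = Add(17730, Add(7, -29929)) = Add(17730, -29922) = -12192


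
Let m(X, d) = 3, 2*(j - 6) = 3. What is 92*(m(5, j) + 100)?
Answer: 9476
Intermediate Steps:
j = 15/2 (j = 6 + (1/2)*3 = 6 + 3/2 = 15/2 ≈ 7.5000)
92*(m(5, j) + 100) = 92*(3 + 100) = 92*103 = 9476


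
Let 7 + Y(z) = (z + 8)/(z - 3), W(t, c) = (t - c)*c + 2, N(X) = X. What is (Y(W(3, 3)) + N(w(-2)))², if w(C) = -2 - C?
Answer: 289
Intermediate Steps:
W(t, c) = 2 + c*(t - c) (W(t, c) = c*(t - c) + 2 = 2 + c*(t - c))
Y(z) = -7 + (8 + z)/(-3 + z) (Y(z) = -7 + (z + 8)/(z - 3) = -7 + (8 + z)/(-3 + z))
(Y(W(3, 3)) + N(w(-2)))² = ((29 - 6*(2 - 1*3² + 3*3))/(-3 + (2 - 1*3² + 3*3)) + (-2 - 1*(-2)))² = ((29 - 6*(2 - 1*9 + 9))/(-3 + (2 - 1*9 + 9)) + (-2 + 2))² = ((29 - 6*(2 - 9 + 9))/(-3 + (2 - 9 + 9)) + 0)² = ((29 - 6*2)/(-3 + 2) + 0)² = ((29 - 12)/(-1) + 0)² = (-1*17 + 0)² = (-17 + 0)² = (-17)² = 289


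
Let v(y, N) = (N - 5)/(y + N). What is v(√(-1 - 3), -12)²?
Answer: 10115/5476 + 867*I/1369 ≈ 1.8472 + 0.63331*I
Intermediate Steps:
v(y, N) = (-5 + N)/(N + y)
v(√(-1 - 3), -12)² = ((-5 - 12)/(-12 + √(-1 - 3)))² = (-17/(-12 + √(-4)))² = (-17/(-12 + 2*I))² = (((-12 - 2*I)/148)*(-17))² = (-17*(-12 - 2*I)/148)² = 289*(-12 - 2*I)²/21904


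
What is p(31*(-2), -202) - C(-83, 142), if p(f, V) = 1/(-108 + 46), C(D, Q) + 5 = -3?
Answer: 495/62 ≈ 7.9839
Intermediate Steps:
C(D, Q) = -8 (C(D, Q) = -5 - 3 = -8)
p(f, V) = -1/62 (p(f, V) = 1/(-62) = -1/62)
p(31*(-2), -202) - C(-83, 142) = -1/62 - 1*(-8) = -1/62 + 8 = 495/62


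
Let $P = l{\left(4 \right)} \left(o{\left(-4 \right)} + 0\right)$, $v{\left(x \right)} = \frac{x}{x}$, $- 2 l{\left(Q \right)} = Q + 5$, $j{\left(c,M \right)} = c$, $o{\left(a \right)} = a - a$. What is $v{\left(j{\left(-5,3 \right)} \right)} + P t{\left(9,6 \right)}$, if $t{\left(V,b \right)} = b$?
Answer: $1$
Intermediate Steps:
$o{\left(a \right)} = 0$
$l{\left(Q \right)} = - \frac{5}{2} - \frac{Q}{2}$ ($l{\left(Q \right)} = - \frac{Q + 5}{2} = - \frac{5 + Q}{2} = - \frac{5}{2} - \frac{Q}{2}$)
$v{\left(x \right)} = 1$
$P = 0$ ($P = \left(- \frac{5}{2} - 2\right) \left(0 + 0\right) = \left(- \frac{5}{2} - 2\right) 0 = \left(- \frac{9}{2}\right) 0 = 0$)
$v{\left(j{\left(-5,3 \right)} \right)} + P t{\left(9,6 \right)} = 1 + 0 \cdot 6 = 1 + 0 = 1$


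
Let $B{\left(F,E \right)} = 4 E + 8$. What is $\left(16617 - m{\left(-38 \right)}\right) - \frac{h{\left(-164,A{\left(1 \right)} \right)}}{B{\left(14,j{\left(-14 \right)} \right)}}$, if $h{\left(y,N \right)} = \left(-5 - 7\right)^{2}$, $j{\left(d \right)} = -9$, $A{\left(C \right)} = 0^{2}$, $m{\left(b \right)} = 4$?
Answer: $\frac{116327}{7} \approx 16618.0$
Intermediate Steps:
$A{\left(C \right)} = 0$
$h{\left(y,N \right)} = 144$ ($h{\left(y,N \right)} = \left(-12\right)^{2} = 144$)
$B{\left(F,E \right)} = 8 + 4 E$
$\left(16617 - m{\left(-38 \right)}\right) - \frac{h{\left(-164,A{\left(1 \right)} \right)}}{B{\left(14,j{\left(-14 \right)} \right)}} = \left(16617 - 4\right) - \frac{144}{8 + 4 \left(-9\right)} = \left(16617 - 4\right) - \frac{144}{8 - 36} = 16613 - \frac{144}{-28} = 16613 - 144 \left(- \frac{1}{28}\right) = 16613 - - \frac{36}{7} = 16613 + \frac{36}{7} = \frac{116327}{7}$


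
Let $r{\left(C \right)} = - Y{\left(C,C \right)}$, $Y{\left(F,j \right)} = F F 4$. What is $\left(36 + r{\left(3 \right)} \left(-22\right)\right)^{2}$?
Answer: $685584$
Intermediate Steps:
$Y{\left(F,j \right)} = 4 F^{2}$ ($Y{\left(F,j \right)} = F^{2} \cdot 4 = 4 F^{2}$)
$r{\left(C \right)} = - 4 C^{2}$
$\left(36 + r{\left(3 \right)} \left(-22\right)\right)^{2} = \left(36 + - 4 \cdot 3^{2} \left(-22\right)\right)^{2} = \left(36 + \left(-4\right) 9 \left(-22\right)\right)^{2} = \left(36 - -792\right)^{2} = \left(36 + 792\right)^{2} = 828^{2} = 685584$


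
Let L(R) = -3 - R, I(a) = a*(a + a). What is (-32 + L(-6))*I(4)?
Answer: -928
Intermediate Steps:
I(a) = 2*a**2 (I(a) = a*(2*a) = 2*a**2)
(-32 + L(-6))*I(4) = (-32 + (-3 - 1*(-6)))*(2*4**2) = (-32 + (-3 + 6))*(2*16) = (-32 + 3)*32 = -29*32 = -928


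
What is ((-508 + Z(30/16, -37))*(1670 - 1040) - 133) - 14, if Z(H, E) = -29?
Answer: -338457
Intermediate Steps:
((-508 + Z(30/16, -37))*(1670 - 1040) - 133) - 14 = ((-508 - 29)*(1670 - 1040) - 133) - 14 = (-537*630 - 133) - 14 = (-338310 - 133) - 14 = -338443 - 14 = -338457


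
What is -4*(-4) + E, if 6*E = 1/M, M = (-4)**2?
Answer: 1537/96 ≈ 16.010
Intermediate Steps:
M = 16
E = 1/96 (E = (1/6)/16 = (1/6)*(1/16) = 1/96 ≈ 0.010417)
-4*(-4) + E = -4*(-4) + 1/96 = 16 + 1/96 = 1537/96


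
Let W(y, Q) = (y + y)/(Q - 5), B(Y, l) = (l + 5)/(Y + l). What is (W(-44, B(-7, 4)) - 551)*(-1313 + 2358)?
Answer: -564300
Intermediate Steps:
B(Y, l) = (5 + l)/(Y + l)
W(y, Q) = 2*y/(-5 + Q) (W(y, Q) = (2*y)/(-5 + Q) = 2*y/(-5 + Q))
(W(-44, B(-7, 4)) - 551)*(-1313 + 2358) = (2*(-44)/(-5 + (5 + 4)/(-7 + 4)) - 551)*(-1313 + 2358) = (2*(-44)/(-5 + 9/(-3)) - 551)*1045 = (2*(-44)/(-5 - ⅓*9) - 551)*1045 = (2*(-44)/(-5 - 3) - 551)*1045 = (2*(-44)/(-8) - 551)*1045 = (2*(-44)*(-⅛) - 551)*1045 = (11 - 551)*1045 = -540*1045 = -564300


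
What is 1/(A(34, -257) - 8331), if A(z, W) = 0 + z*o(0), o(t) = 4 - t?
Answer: -1/8195 ≈ -0.00012203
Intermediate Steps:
A(z, W) = 4*z (A(z, W) = 0 + z*(4 - 1*0) = 0 + z*(4 + 0) = 0 + z*4 = 0 + 4*z = 4*z)
1/(A(34, -257) - 8331) = 1/(4*34 - 8331) = 1/(136 - 8331) = 1/(-8195) = -1/8195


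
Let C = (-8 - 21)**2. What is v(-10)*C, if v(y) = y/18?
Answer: -4205/9 ≈ -467.22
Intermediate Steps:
C = 841 (C = (-29)**2 = 841)
v(y) = y/18 (v(y) = y*(1/18) = y/18)
v(-10)*C = ((1/18)*(-10))*841 = -5/9*841 = -4205/9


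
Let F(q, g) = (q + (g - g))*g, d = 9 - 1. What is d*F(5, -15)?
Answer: -600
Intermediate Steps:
d = 8
F(q, g) = g*q (F(q, g) = (q + 0)*g = q*g = g*q)
d*F(5, -15) = 8*(-15*5) = 8*(-75) = -600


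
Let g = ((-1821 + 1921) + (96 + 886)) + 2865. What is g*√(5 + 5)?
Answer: 3947*√10 ≈ 12482.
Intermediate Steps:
g = 3947 (g = (100 + 982) + 2865 = 1082 + 2865 = 3947)
g*√(5 + 5) = 3947*√(5 + 5) = 3947*√10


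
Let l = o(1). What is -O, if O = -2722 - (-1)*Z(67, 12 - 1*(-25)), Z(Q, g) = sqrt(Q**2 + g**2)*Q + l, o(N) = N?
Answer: 2721 - 67*sqrt(5858) ≈ -2407.0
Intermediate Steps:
l = 1
Z(Q, g) = 1 + Q*sqrt(Q**2 + g**2) (Z(Q, g) = sqrt(Q**2 + g**2)*Q + 1 = Q*sqrt(Q**2 + g**2) + 1 = 1 + Q*sqrt(Q**2 + g**2))
O = -2721 + 67*sqrt(5858) (O = -2722 - (-1)*(1 + 67*sqrt(67**2 + (12 - 1*(-25))**2)) = -2722 - (-1)*(1 + 67*sqrt(4489 + (12 + 25)**2)) = -2722 - (-1)*(1 + 67*sqrt(4489 + 37**2)) = -2722 - (-1)*(1 + 67*sqrt(4489 + 1369)) = -2722 - (-1)*(1 + 67*sqrt(5858)) = -2722 - (-1 - 67*sqrt(5858)) = -2722 + (1 + 67*sqrt(5858)) = -2721 + 67*sqrt(5858) ≈ 2407.0)
-O = -(-2721 + 67*sqrt(5858)) = 2721 - 67*sqrt(5858)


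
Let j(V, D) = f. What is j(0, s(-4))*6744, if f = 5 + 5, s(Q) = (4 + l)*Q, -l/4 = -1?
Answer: 67440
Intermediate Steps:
l = 4 (l = -4*(-1) = 4)
s(Q) = 8*Q (s(Q) = (4 + 4)*Q = 8*Q)
f = 10
j(V, D) = 10
j(0, s(-4))*6744 = 10*6744 = 67440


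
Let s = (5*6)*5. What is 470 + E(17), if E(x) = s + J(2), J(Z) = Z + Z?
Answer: 624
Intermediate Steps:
J(Z) = 2*Z
s = 150 (s = 30*5 = 150)
E(x) = 154 (E(x) = 150 + 2*2 = 150 + 4 = 154)
470 + E(17) = 470 + 154 = 624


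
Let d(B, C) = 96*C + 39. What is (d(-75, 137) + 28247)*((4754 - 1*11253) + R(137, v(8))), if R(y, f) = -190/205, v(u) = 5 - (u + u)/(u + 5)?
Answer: -11043102686/41 ≈ -2.6934e+8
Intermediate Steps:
v(u) = 5 - 2*u/(5 + u)
R(y, f) = -38/41 (R(y, f) = -190*1/205 = -38/41)
d(B, C) = 39 + 96*C
(d(-75, 137) + 28247)*((4754 - 1*11253) + R(137, v(8))) = ((39 + 96*137) + 28247)*((4754 - 1*11253) - 38/41) = ((39 + 13152) + 28247)*((4754 - 11253) - 38/41) = (13191 + 28247)*(-6499 - 38/41) = 41438*(-266497/41) = -11043102686/41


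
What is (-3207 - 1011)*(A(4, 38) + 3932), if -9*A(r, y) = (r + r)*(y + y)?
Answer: -48900680/3 ≈ -1.6300e+7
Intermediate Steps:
A(r, y) = -4*r*y/9 (A(r, y) = -(r + r)*(y + y)/9 = -2*r*2*y/9 = -4*r*y/9)
(-3207 - 1011)*(A(4, 38) + 3932) = (-3207 - 1011)*(-4/9*4*38 + 3932) = -4218*(-608/9 + 3932) = -4218*34780/9 = -48900680/3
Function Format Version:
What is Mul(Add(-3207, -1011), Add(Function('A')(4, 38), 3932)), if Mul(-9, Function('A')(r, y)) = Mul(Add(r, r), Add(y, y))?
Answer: Rational(-48900680, 3) ≈ -1.6300e+7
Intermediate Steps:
Function('A')(r, y) = Mul(Rational(-4, 9), r, y) (Function('A')(r, y) = Mul(Rational(-1, 9), Mul(Add(r, r), Add(y, y))) = Mul(Rational(-1, 9), Mul(Mul(2, r), Mul(2, y))) = Mul(Rational(-1, 9), Mul(4, r, y)) = Mul(Rational(-4, 9), r, y))
Mul(Add(-3207, -1011), Add(Function('A')(4, 38), 3932)) = Mul(Add(-3207, -1011), Add(Mul(Rational(-4, 9), 4, 38), 3932)) = Mul(-4218, Add(Rational(-608, 9), 3932)) = Mul(-4218, Rational(34780, 9)) = Rational(-48900680, 3)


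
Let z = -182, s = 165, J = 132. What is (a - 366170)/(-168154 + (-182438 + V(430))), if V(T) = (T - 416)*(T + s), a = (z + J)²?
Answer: 181835/171131 ≈ 1.0625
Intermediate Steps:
a = 2500 (a = (-182 + 132)² = (-50)² = 2500)
V(T) = (-416 + T)*(165 + T) (V(T) = (T - 416)*(T + 165) = (-416 + T)*(165 + T))
(a - 366170)/(-168154 + (-182438 + V(430))) = (2500 - 366170)/(-168154 + (-182438 + (-68640 + 430² - 251*430))) = -363670/(-168154 + (-182438 + (-68640 + 184900 - 107930))) = -363670/(-168154 + (-182438 + 8330)) = -363670/(-168154 - 174108) = -363670/(-342262) = -363670*(-1/342262) = 181835/171131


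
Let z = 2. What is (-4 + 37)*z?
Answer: 66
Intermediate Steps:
(-4 + 37)*z = (-4 + 37)*2 = 33*2 = 66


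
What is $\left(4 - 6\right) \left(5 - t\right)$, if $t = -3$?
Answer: $-16$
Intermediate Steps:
$\left(4 - 6\right) \left(5 - t\right) = \left(4 - 6\right) \left(5 - -3\right) = - 2 \left(5 + 3\right) = \left(-2\right) 8 = -16$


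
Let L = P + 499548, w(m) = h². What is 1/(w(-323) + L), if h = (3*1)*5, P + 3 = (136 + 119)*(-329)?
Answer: 1/415875 ≈ 2.4046e-6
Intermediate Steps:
P = -83898 (P = -3 + (136 + 119)*(-329) = -3 + 255*(-329) = -3 - 83895 = -83898)
h = 15 (h = 3*5 = 15)
w(m) = 225 (w(m) = 15² = 225)
L = 415650 (L = -83898 + 499548 = 415650)
1/(w(-323) + L) = 1/(225 + 415650) = 1/415875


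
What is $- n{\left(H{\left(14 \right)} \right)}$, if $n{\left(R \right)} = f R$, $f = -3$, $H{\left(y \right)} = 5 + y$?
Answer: $57$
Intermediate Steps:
$n{\left(R \right)} = - 3 R$
$- n{\left(H{\left(14 \right)} \right)} = - \left(-3\right) \left(5 + 14\right) = - \left(-3\right) 19 = \left(-1\right) \left(-57\right) = 57$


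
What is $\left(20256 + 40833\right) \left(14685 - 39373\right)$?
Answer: $-1508165232$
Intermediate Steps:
$\left(20256 + 40833\right) \left(14685 - 39373\right) = 61089 \left(-24688\right) = -1508165232$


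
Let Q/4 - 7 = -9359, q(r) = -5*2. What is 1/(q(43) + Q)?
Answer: -1/37418 ≈ -2.6725e-5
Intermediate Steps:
q(r) = -10
Q = -37408 (Q = 28 + 4*(-9359) = 28 - 37436 = -37408)
1/(q(43) + Q) = 1/(-10 - 37408) = 1/(-37418) = -1/37418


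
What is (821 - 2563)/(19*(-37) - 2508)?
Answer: 134/247 ≈ 0.54251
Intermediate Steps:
(821 - 2563)/(19*(-37) - 2508) = -1742/(-703 - 2508) = -1742/(-3211) = -1742*(-1/3211) = 134/247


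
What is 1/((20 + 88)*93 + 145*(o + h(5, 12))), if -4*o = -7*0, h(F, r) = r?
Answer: 1/11784 ≈ 8.4861e-5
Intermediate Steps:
o = 0 (o = -(-7)*0/4 = -¼*0 = 0)
1/((20 + 88)*93 + 145*(o + h(5, 12))) = 1/((20 + 88)*93 + 145*(0 + 12)) = 1/(108*93 + 145*12) = 1/(10044 + 1740) = 1/11784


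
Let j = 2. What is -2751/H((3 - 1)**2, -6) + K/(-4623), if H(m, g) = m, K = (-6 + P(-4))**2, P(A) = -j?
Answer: -12718129/18492 ≈ -687.76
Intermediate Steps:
P(A) = -2 (P(A) = -1*2 = -2)
K = 64 (K = (-6 - 2)**2 = (-8)**2 = 64)
-2751/H((3 - 1)**2, -6) + K/(-4623) = -2751/(3 - 1)**2 + 64/(-4623) = -2751/(2**2) + 64*(-1/4623) = -2751/4 - 64/4623 = -12718129/18492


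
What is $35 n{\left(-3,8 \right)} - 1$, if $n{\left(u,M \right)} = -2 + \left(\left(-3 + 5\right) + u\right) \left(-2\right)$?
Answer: $-1$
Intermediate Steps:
$n{\left(u,M \right)} = -6 - 2 u$ ($n{\left(u,M \right)} = -2 + \left(2 + u\right) \left(-2\right) = -2 - \left(4 + 2 u\right) = -6 - 2 u$)
$35 n{\left(-3,8 \right)} - 1 = 35 \left(-6 - -6\right) - 1 = 35 \left(-6 + 6\right) - 1 = 35 \cdot 0 - 1 = 0 - 1 = -1$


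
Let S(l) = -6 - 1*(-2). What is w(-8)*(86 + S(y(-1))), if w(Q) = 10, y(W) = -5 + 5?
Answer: 820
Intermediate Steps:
y(W) = 0
S(l) = -4 (S(l) = -6 + 2 = -4)
w(-8)*(86 + S(y(-1))) = 10*(86 - 4) = 10*82 = 820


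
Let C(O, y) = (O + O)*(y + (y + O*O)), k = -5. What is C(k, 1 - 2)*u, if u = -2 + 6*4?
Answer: -5060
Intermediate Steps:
u = 22 (u = -2 + 24 = 22)
C(O, y) = 2*O*(O² + 2*y) (C(O, y) = (2*O)*(y + (y + O²)) = (2*O)*(O² + 2*y) = 2*O*(O² + 2*y))
C(k, 1 - 2)*u = (2*(-5)*((-5)² + 2*(1 - 2)))*22 = (2*(-5)*(25 + 2*(-1)))*22 = (2*(-5)*(25 - 2))*22 = (2*(-5)*23)*22 = -230*22 = -5060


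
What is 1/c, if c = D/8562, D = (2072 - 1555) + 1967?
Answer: 1427/414 ≈ 3.4469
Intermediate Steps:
D = 2484 (D = 517 + 1967 = 2484)
c = 414/1427 (c = 2484/8562 = 2484*(1/8562) = 414/1427 ≈ 0.29012)
1/c = 1/(414/1427) = 1427/414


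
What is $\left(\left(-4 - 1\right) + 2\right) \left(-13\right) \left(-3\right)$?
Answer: $-117$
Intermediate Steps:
$\left(\left(-4 - 1\right) + 2\right) \left(-13\right) \left(-3\right) = \left(-5 + 2\right) \left(-13\right) \left(-3\right) = \left(-3\right) \left(-13\right) \left(-3\right) = 39 \left(-3\right) = -117$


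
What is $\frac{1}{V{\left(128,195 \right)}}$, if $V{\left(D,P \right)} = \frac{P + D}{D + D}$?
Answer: $\frac{256}{323} \approx 0.79257$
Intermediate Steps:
$V{\left(D,P \right)} = \frac{D + P}{2 D}$
$\frac{1}{V{\left(128,195 \right)}} = \frac{1}{\frac{1}{2} \cdot \frac{1}{128} \left(128 + 195\right)} = \frac{1}{\frac{1}{2} \cdot \frac{1}{128} \cdot 323} = \frac{1}{\frac{323}{256}} = \frac{256}{323}$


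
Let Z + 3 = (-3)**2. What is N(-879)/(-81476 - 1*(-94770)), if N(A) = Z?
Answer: 3/6647 ≈ 0.00045133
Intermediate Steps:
Z = 6 (Z = -3 + (-3)**2 = -3 + 9 = 6)
N(A) = 6
N(-879)/(-81476 - 1*(-94770)) = 6/(-81476 - 1*(-94770)) = 6/(-81476 + 94770) = 6/13294 = 6*(1/13294) = 3/6647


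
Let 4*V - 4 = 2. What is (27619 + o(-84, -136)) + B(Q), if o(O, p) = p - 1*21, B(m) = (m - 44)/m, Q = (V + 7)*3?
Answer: 1400525/51 ≈ 27461.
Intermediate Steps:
V = 3/2 (V = 1 + (1/4)*2 = 1 + 1/2 = 3/2 ≈ 1.5000)
Q = 51/2 (Q = (3/2 + 7)*3 = (17/2)*3 = 51/2 ≈ 25.500)
B(m) = (-44 + m)/m
o(O, p) = -21 + p (o(O, p) = p - 21 = -21 + p)
(27619 + o(-84, -136)) + B(Q) = (27619 + (-21 - 136)) + (-44 + 51/2)/(51/2) = (27619 - 157) + (2/51)*(-37/2) = 27462 - 37/51 = 1400525/51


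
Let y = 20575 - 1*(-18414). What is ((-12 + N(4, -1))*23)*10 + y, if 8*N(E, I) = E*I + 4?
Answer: 36229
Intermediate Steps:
N(E, I) = 1/2 + E*I/8 (N(E, I) = (E*I + 4)/8 = (4 + E*I)/8 = 1/2 + E*I/8)
y = 38989 (y = 20575 + 18414 = 38989)
((-12 + N(4, -1))*23)*10 + y = ((-12 + (1/2 + (1/8)*4*(-1)))*23)*10 + 38989 = ((-12 + (1/2 - 1/2))*23)*10 + 38989 = ((-12 + 0)*23)*10 + 38989 = -12*23*10 + 38989 = -276*10 + 38989 = -2760 + 38989 = 36229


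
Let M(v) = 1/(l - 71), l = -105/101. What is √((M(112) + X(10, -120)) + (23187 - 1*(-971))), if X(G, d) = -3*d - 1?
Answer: √324483390029/3638 ≈ 156.58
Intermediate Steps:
l = -105/101 (l = -105*1/101 = -105/101 ≈ -1.0396)
X(G, d) = -1 - 3*d
M(v) = -101/7276 (M(v) = 1/(-105/101 - 71) = 1/(-7276/101) = -101/7276)
√((M(112) + X(10, -120)) + (23187 - 1*(-971))) = √((-101/7276 + (-1 - 3*(-120))) + (23187 - 1*(-971))) = √((-101/7276 + (-1 + 360)) + (23187 + 971)) = √((-101/7276 + 359) + 24158) = √(2611983/7276 + 24158) = √(178385591/7276) = √324483390029/3638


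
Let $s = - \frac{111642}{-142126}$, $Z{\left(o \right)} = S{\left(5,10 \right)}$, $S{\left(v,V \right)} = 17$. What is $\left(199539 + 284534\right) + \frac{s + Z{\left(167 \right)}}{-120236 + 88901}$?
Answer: $\frac{1077913958970773}{2226759105} \approx 4.8407 \cdot 10^{5}$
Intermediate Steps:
$Z{\left(o \right)} = 17$
$s = \frac{55821}{71063}$ ($s = \left(-111642\right) \left(- \frac{1}{142126}\right) = \frac{55821}{71063} \approx 0.78551$)
$\left(199539 + 284534\right) + \frac{s + Z{\left(167 \right)}}{-120236 + 88901} = \left(199539 + 284534\right) + \frac{\frac{55821}{71063} + 17}{-120236 + 88901} = 484073 + \frac{1263892}{71063 \left(-31335\right)} = 484073 + \frac{1263892}{71063} \left(- \frac{1}{31335}\right) = 484073 - \frac{1263892}{2226759105} = \frac{1077913958970773}{2226759105}$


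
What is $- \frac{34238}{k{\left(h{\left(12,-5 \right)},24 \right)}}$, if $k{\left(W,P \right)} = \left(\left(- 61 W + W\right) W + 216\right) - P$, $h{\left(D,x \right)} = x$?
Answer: $\frac{17119}{654} \approx 26.176$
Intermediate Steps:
$k{\left(W,P \right)} = 216 - P - 60 W^{2}$ ($k{\left(W,P \right)} = \left(- 60 W W + 216\right) - P = \left(- 60 W^{2} + 216\right) - P = \left(216 - 60 W^{2}\right) - P = 216 - P - 60 W^{2}$)
$- \frac{34238}{k{\left(h{\left(12,-5 \right)},24 \right)}} = - \frac{34238}{216 - 24 - 60 \left(-5\right)^{2}} = - \frac{34238}{216 - 24 - 1500} = - \frac{34238}{-1308} = \left(-34238\right) \left(- \frac{1}{1308}\right) = \frac{17119}{654}$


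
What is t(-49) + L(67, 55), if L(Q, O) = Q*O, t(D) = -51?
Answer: 3634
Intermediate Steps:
L(Q, O) = O*Q
t(-49) + L(67, 55) = -51 + 55*67 = -51 + 3685 = 3634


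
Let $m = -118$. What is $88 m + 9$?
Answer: $-10375$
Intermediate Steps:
$88 m + 9 = 88 \left(-118\right) + 9 = -10384 + 9 = -10375$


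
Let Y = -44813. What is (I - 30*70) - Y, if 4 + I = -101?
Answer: 42608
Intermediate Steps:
I = -105 (I = -4 - 101 = -105)
(I - 30*70) - Y = (-105 - 30*70) - 1*(-44813) = (-105 - 2100) + 44813 = -2205 + 44813 = 42608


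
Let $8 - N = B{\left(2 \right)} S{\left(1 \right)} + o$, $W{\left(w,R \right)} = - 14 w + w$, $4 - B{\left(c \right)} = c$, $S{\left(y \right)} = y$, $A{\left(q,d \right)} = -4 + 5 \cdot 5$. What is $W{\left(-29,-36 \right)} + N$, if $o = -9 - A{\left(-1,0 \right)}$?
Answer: $413$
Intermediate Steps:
$A{\left(q,d \right)} = 21$ ($A{\left(q,d \right)} = -4 + 25 = 21$)
$B{\left(c \right)} = 4 - c$
$W{\left(w,R \right)} = - 13 w$
$o = -30$ ($o = -9 - 21 = -30$)
$N = 36$ ($N = 8 - \left(\left(4 - 2\right) 1 - 30\right) = 8 - \left(2 \cdot 1 - 30\right) = 8 - \left(2 - 30\right) = 8 - -28 = 8 + 28 = 36$)
$W{\left(-29,-36 \right)} + N = \left(-13\right) \left(-29\right) + 36 = 377 + 36 = 413$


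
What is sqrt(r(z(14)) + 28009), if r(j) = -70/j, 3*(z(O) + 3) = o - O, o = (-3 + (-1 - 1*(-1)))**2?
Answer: 2*sqrt(7006) ≈ 167.40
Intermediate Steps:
o = 9 (o = (-3 + (-1 + 1))**2 = (-3 + 0)**2 = (-3)**2 = 9)
z(O) = -O/3 (z(O) = -3 + (9 - O)/3 = -3 + (3 - O/3) = -O/3)
sqrt(r(z(14)) + 28009) = sqrt(-70/((-1/3*14)) + 28009) = sqrt(-70/(-14/3) + 28009) = sqrt(-70*(-3/14) + 28009) = sqrt(15 + 28009) = sqrt(28024) = 2*sqrt(7006)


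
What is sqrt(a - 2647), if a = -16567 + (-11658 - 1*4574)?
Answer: I*sqrt(35446) ≈ 188.27*I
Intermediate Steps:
a = -32799 (a = -16567 + (-11658 - 4574) = -16567 - 16232 = -32799)
sqrt(a - 2647) = sqrt(-32799 - 2647) = sqrt(-35446) = I*sqrt(35446)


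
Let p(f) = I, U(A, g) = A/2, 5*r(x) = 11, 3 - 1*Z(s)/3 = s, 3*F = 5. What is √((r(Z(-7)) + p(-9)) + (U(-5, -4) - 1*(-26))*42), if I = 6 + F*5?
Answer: √225795/15 ≈ 31.679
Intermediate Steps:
F = 5/3 (F = (⅓)*5 = 5/3 ≈ 1.6667)
I = 43/3 (I = 6 + (5/3)*5 = 6 + 25/3 = 43/3 ≈ 14.333)
Z(s) = 9 - 3*s
r(x) = 11/5 (r(x) = (⅕)*11 = 11/5)
U(A, g) = A/2 (U(A, g) = A*(½) = A/2)
p(f) = 43/3
√((r(Z(-7)) + p(-9)) + (U(-5, -4) - 1*(-26))*42) = √((11/5 + 43/3) + ((½)*(-5) - 1*(-26))*42) = √(248/15 + (-5/2 + 26)*42) = √(248/15 + (47/2)*42) = √(248/15 + 987) = √(15053/15) = √225795/15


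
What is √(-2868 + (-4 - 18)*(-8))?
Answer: 2*I*√673 ≈ 51.884*I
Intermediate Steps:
√(-2868 + (-4 - 18)*(-8)) = √(-2868 - 22*(-8)) = √(-2868 + 176) = √(-2692) = 2*I*√673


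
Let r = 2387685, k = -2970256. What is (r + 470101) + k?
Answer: -112470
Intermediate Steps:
(r + 470101) + k = (2387685 + 470101) - 2970256 = 2857786 - 2970256 = -112470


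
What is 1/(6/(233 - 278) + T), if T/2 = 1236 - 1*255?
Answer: 15/29428 ≈ 0.00050972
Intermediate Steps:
T = 1962 (T = 2*(1236 - 1*255) = 2*(1236 - 255) = 2*981 = 1962)
1/(6/(233 - 278) + T) = 1/(6/(233 - 278) + 1962) = 1/(6/(-45) + 1962) = 1/(6*(-1/45) + 1962) = 1/(-2/15 + 1962) = 1/(29428/15) = 15/29428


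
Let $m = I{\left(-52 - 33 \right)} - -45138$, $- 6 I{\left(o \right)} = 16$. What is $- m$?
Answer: $- \frac{135406}{3} \approx -45135.0$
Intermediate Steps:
$I{\left(o \right)} = - \frac{8}{3}$ ($I{\left(o \right)} = \left(- \frac{1}{6}\right) 16 = - \frac{8}{3}$)
$m = \frac{135406}{3}$ ($m = - \frac{8}{3} - -45138 = - \frac{8}{3} + 45138 = \frac{135406}{3} \approx 45135.0$)
$- m = \left(-1\right) \frac{135406}{3} = - \frac{135406}{3}$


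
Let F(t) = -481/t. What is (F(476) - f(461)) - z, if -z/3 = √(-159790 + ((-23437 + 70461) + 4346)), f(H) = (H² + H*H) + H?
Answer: -202539909/476 + 6*I*√27105 ≈ -4.255e+5 + 987.82*I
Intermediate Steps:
f(H) = H + 2*H² (f(H) = (H² + H²) + H = 2*H² + H = H + 2*H²)
z = -6*I*√27105 (z = -3*√(-159790 + ((-23437 + 70461) + 4346)) = -3*√(-159790 + (47024 + 4346)) = -3*√(-159790 + 51370) = -6*I*√27105 ≈ -987.82*I)
(F(476) - f(461)) - z = (-481/476 - 461*(1 + 2*461)) - (-6)*I*√27105 = (-481*1/476 - 461*(1 + 922)) + 6*I*√27105 = (-481/476 - 461*923) + 6*I*√27105 = (-481/476 - 1*425503) + 6*I*√27105 = (-481/476 - 425503) + 6*I*√27105 = -202539909/476 + 6*I*√27105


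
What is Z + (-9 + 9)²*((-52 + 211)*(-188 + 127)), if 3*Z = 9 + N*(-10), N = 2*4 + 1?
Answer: -27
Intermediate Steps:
N = 9 (N = 8 + 1 = 9)
Z = -27 (Z = (9 + 9*(-10))/3 = (9 - 90)/3 = (⅓)*(-81) = -27)
Z + (-9 + 9)²*((-52 + 211)*(-188 + 127)) = -27 + (-9 + 9)²*((-52 + 211)*(-188 + 127)) = -27 + 0²*(159*(-61)) = -27 + 0*(-9699) = -27 + 0 = -27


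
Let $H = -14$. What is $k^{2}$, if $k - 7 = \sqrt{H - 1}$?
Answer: $\left(7 + i \sqrt{15}\right)^{2} \approx 34.0 + 54.222 i$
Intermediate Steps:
$k = 7 + i \sqrt{15}$ ($k = 7 + \sqrt{-14 - 1} = 7 + \sqrt{-15} = 7 + i \sqrt{15} \approx 7.0 + 3.873 i$)
$k^{2} = \left(7 + i \sqrt{15}\right)^{2}$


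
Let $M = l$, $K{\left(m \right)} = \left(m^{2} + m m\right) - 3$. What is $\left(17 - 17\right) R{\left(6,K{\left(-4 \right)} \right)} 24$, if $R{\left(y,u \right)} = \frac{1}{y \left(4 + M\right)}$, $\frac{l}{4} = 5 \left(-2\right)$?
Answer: $0$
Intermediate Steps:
$K{\left(m \right)} = -3 + 2 m^{2}$ ($K{\left(m \right)} = \left(m^{2} + m^{2}\right) - 3 = 2 m^{2} - 3 = -3 + 2 m^{2}$)
$l = -40$ ($l = 4 \cdot 5 \left(-2\right) = 4 \left(-10\right) = -40$)
$M = -40$
$R{\left(y,u \right)} = - \frac{1}{36 y}$ ($R{\left(y,u \right)} = \frac{1}{y \left(4 - 40\right)} = \frac{1}{y \left(-36\right)} = \frac{1}{\left(-36\right) y} = - \frac{1}{36 y}$)
$\left(17 - 17\right) R{\left(6,K{\left(-4 \right)} \right)} 24 = \left(17 - 17\right) \left(- \frac{1}{36 \cdot 6}\right) 24 = 0 \left(\left(- \frac{1}{36}\right) \frac{1}{6}\right) 24 = 0 \left(- \frac{1}{216}\right) 24 = 0 \cdot 24 = 0$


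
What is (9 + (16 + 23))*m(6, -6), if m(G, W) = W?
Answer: -288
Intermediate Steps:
(9 + (16 + 23))*m(6, -6) = (9 + (16 + 23))*(-6) = (9 + 39)*(-6) = 48*(-6) = -288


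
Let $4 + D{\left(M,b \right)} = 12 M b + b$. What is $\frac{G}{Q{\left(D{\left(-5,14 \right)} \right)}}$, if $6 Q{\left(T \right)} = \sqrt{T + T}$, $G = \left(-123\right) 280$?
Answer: $\frac{20664 i \sqrt{415}}{83} \approx 5071.8 i$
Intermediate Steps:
$D{\left(M,b \right)} = -4 + b + 12 M b$ ($D{\left(M,b \right)} = -4 + \left(12 M b + b\right) = -4 + \left(b + 12 M b\right) = -4 + b + 12 M b$)
$G = -34440$
$Q{\left(T \right)} = \frac{\sqrt{2} \sqrt{T}}{6}$ ($Q{\left(T \right)} = \frac{\sqrt{T + T}}{6} = \frac{\sqrt{2 T}}{6} = \frac{\sqrt{2} \sqrt{T}}{6}$)
$\frac{G}{Q{\left(D{\left(-5,14 \right)} \right)}} = - \frac{34440}{\frac{1}{6} \sqrt{2} \sqrt{-4 + 14 + 12 \left(-5\right) 14}} = - \frac{34440}{\frac{1}{6} \sqrt{2} \sqrt{-4 + 14 - 840}} = - \frac{34440}{\frac{1}{6} \sqrt{2} \sqrt{-830}} = - \frac{34440}{\frac{1}{6} \sqrt{2} i \sqrt{830}} = - \frac{34440}{\frac{1}{3} i \sqrt{415}} = - 34440 \left(- \frac{3 i \sqrt{415}}{415}\right) = \frac{20664 i \sqrt{415}}{83}$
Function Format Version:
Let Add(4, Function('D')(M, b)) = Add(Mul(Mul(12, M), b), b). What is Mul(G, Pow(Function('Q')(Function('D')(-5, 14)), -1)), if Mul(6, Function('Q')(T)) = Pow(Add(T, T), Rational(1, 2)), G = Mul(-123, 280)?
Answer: Mul(Rational(20664, 83), I, Pow(415, Rational(1, 2))) ≈ Mul(5071.8, I)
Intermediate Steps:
Function('D')(M, b) = Add(-4, b, Mul(12, M, b)) (Function('D')(M, b) = Add(-4, Add(Mul(Mul(12, M), b), b)) = Add(-4, Add(Mul(12, M, b), b)) = Add(-4, Add(b, Mul(12, M, b))) = Add(-4, b, Mul(12, M, b)))
G = -34440
Function('Q')(T) = Mul(Rational(1, 6), Pow(2, Rational(1, 2)), Pow(T, Rational(1, 2))) (Function('Q')(T) = Mul(Rational(1, 6), Pow(Add(T, T), Rational(1, 2))) = Mul(Rational(1, 6), Pow(Mul(2, T), Rational(1, 2))) = Mul(Rational(1, 6), Mul(Pow(2, Rational(1, 2)), Pow(T, Rational(1, 2)))) = Mul(Rational(1, 6), Pow(2, Rational(1, 2)), Pow(T, Rational(1, 2))))
Mul(G, Pow(Function('Q')(Function('D')(-5, 14)), -1)) = Mul(-34440, Pow(Mul(Rational(1, 6), Pow(2, Rational(1, 2)), Pow(Add(-4, 14, Mul(12, -5, 14)), Rational(1, 2))), -1)) = Mul(-34440, Pow(Mul(Rational(1, 6), Pow(2, Rational(1, 2)), Pow(Add(-4, 14, -840), Rational(1, 2))), -1)) = Mul(-34440, Pow(Mul(Rational(1, 6), Pow(2, Rational(1, 2)), Pow(-830, Rational(1, 2))), -1)) = Mul(-34440, Pow(Mul(Rational(1, 6), Pow(2, Rational(1, 2)), Mul(I, Pow(830, Rational(1, 2)))), -1)) = Mul(-34440, Pow(Mul(Rational(1, 3), I, Pow(415, Rational(1, 2))), -1)) = Mul(-34440, Mul(Rational(-3, 415), I, Pow(415, Rational(1, 2)))) = Mul(Rational(20664, 83), I, Pow(415, Rational(1, 2)))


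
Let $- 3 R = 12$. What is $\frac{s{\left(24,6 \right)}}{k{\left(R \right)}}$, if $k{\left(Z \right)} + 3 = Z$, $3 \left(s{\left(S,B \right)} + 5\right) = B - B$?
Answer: $\frac{5}{7} \approx 0.71429$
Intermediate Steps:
$s{\left(S,B \right)} = -5$ ($s{\left(S,B \right)} = -5 + \frac{B - B}{3} = -5 + \frac{1}{3} \cdot 0 = -5 + 0 = -5$)
$R = -4$ ($R = \left(- \frac{1}{3}\right) 12 = -4$)
$k{\left(Z \right)} = -3 + Z$
$\frac{s{\left(24,6 \right)}}{k{\left(R \right)}} = - \frac{5}{-3 - 4} = - \frac{5}{-7} = \left(-5\right) \left(- \frac{1}{7}\right) = \frac{5}{7}$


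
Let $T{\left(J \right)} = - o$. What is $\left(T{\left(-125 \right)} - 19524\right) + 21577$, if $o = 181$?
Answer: $1872$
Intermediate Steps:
$T{\left(J \right)} = -181$ ($T{\left(J \right)} = \left(-1\right) 181 = -181$)
$\left(T{\left(-125 \right)} - 19524\right) + 21577 = \left(-181 - 19524\right) + 21577 = -19705 + 21577 = 1872$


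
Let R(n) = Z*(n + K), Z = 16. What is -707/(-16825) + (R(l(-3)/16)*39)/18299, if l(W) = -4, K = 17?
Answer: 188792293/307880675 ≈ 0.61320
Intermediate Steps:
R(n) = 272 + 16*n (R(n) = 16*(n + 17) = 16*(17 + n) = 272 + 16*n)
-707/(-16825) + (R(l(-3)/16)*39)/18299 = -707/(-16825) + ((272 + 16*(-4/16))*39)/18299 = -707*(-1/16825) + ((272 + 16*(-4*1/16))*39)*(1/18299) = 707/16825 + ((272 + 16*(-¼))*39)*(1/18299) = 707/16825 + ((272 - 4)*39)*(1/18299) = 707/16825 + (268*39)*(1/18299) = 707/16825 + 10452*(1/18299) = 707/16825 + 10452/18299 = 188792293/307880675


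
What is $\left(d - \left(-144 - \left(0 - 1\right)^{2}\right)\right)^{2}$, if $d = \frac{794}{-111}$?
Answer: $\frac{234120601}{12321} \approx 19002.0$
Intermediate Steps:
$d = - \frac{794}{111}$ ($d = 794 \left(- \frac{1}{111}\right) = - \frac{794}{111} \approx -7.1532$)
$\left(d - \left(-144 - \left(0 - 1\right)^{2}\right)\right)^{2} = \left(- \frac{794}{111} - \left(-144 - \left(0 - 1\right)^{2}\right)\right)^{2} = \left(- \frac{794}{111} - \left(-144 - 1\right)\right)^{2} = \left(- \frac{794}{111} + \left(\left(1 + 390\right) - 246\right)\right)^{2} = \left(- \frac{794}{111} + \left(391 - 246\right)\right)^{2} = \left(- \frac{794}{111} + 145\right)^{2} = \left(\frac{15301}{111}\right)^{2} = \frac{234120601}{12321}$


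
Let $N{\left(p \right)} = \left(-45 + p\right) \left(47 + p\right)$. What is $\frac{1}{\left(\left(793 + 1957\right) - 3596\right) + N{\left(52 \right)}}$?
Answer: $- \frac{1}{153} \approx -0.0065359$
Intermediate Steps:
$\frac{1}{\left(\left(793 + 1957\right) - 3596\right) + N{\left(52 \right)}} = \frac{1}{\left(\left(793 + 1957\right) - 3596\right) + \left(-2115 + 52^{2} + 2 \cdot 52\right)} = \frac{1}{\left(2750 - 3596\right) + \left(-2115 + 2704 + 104\right)} = \frac{1}{-846 + 693} = \frac{1}{-153} = - \frac{1}{153}$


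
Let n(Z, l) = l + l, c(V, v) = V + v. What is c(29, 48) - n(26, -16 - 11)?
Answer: 131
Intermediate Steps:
n(Z, l) = 2*l
c(29, 48) - n(26, -16 - 11) = (29 + 48) - 2*(-16 - 11) = 77 - 2*(-27) = 77 - 1*(-54) = 77 + 54 = 131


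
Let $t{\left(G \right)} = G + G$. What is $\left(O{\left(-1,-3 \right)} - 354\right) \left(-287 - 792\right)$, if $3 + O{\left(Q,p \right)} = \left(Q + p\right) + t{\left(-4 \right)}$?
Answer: $398151$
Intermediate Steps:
$t{\left(G \right)} = 2 G$
$O{\left(Q,p \right)} = -11 + Q + p$ ($O{\left(Q,p \right)} = -3 + \left(\left(Q + p\right) + 2 \left(-4\right)\right) = -3 - \left(8 - Q - p\right) = -3 + \left(-8 + Q + p\right) = -11 + Q + p$)
$\left(O{\left(-1,-3 \right)} - 354\right) \left(-287 - 792\right) = \left(\left(-11 - 1 - 3\right) - 354\right) \left(-287 - 792\right) = \left(-15 - 354\right) \left(-1079\right) = \left(-369\right) \left(-1079\right) = 398151$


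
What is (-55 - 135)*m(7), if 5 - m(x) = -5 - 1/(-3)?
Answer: -5510/3 ≈ -1836.7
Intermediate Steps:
m(x) = 29/3 (m(x) = 5 - (-5 - 1/(-3)) = 5 - (-5 - (-1)/3) = 5 - (-5 - 1*(-1/3)) = 5 - (-5 + 1/3) = 5 - 1*(-14/3) = 5 + 14/3 = 29/3)
(-55 - 135)*m(7) = (-55 - 135)*(29/3) = -190*29/3 = -5510/3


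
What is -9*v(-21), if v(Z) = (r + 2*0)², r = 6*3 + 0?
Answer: -2916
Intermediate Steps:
r = 18 (r = 18 + 0 = 18)
v(Z) = 324 (v(Z) = (18 + 2*0)² = (18 + 0)² = 18² = 324)
-9*v(-21) = -9*324 = -2916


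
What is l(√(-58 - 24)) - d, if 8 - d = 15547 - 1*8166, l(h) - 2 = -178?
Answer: 7197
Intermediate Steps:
l(h) = -176 (l(h) = 2 - 178 = -176)
d = -7373 (d = 8 - (15547 - 1*8166) = 8 - (15547 - 8166) = 8 - 1*7381 = 8 - 7381 = -7373)
l(√(-58 - 24)) - d = -176 - 1*(-7373) = -176 + 7373 = 7197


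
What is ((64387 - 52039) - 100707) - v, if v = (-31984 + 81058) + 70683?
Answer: -208116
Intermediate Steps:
v = 119757 (v = 49074 + 70683 = 119757)
((64387 - 52039) - 100707) - v = ((64387 - 52039) - 100707) - 1*119757 = (12348 - 100707) - 119757 = -88359 - 119757 = -208116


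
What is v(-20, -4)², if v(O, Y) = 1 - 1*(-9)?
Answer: 100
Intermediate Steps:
v(O, Y) = 10 (v(O, Y) = 1 + 9 = 10)
v(-20, -4)² = 10² = 100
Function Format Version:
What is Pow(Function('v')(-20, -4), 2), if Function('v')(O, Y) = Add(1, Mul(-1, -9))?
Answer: 100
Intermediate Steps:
Function('v')(O, Y) = 10 (Function('v')(O, Y) = Add(1, 9) = 10)
Pow(Function('v')(-20, -4), 2) = Pow(10, 2) = 100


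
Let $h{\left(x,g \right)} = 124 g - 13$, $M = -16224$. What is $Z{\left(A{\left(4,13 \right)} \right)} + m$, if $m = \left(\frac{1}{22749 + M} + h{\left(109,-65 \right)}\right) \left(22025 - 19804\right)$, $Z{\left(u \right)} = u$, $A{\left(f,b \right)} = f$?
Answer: $- \frac{116994089504}{6525} \approx -1.793 \cdot 10^{7}$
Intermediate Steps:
$h{\left(x,g \right)} = -13 + 124 g$
$m = - \frac{116994115604}{6525}$ ($m = \left(\frac{1}{22749 - 16224} + \left(-13 + 124 \left(-65\right)\right)\right) \left(22025 - 19804\right) = \left(\frac{1}{6525} - 8073\right) 2221 = \left(- \frac{52676324}{6525}\right) 2221 = - \frac{116994115604}{6525} \approx -1.793 \cdot 10^{7}$)
$Z{\left(A{\left(4,13 \right)} \right)} + m = 4 - \frac{116994115604}{6525} = - \frac{116994089504}{6525}$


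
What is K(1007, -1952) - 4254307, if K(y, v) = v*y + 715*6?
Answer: -6215681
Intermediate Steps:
K(y, v) = 4290 + v*y (K(y, v) = v*y + 4290 = 4290 + v*y)
K(1007, -1952) - 4254307 = (4290 - 1952*1007) - 4254307 = (4290 - 1965664) - 4254307 = -1961374 - 4254307 = -6215681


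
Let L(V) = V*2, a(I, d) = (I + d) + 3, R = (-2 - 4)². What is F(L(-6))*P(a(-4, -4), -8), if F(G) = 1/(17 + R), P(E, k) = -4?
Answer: -4/53 ≈ -0.075472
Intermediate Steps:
R = 36 (R = (-6)² = 36)
a(I, d) = 3 + I + d
L(V) = 2*V
F(G) = 1/53 (F(G) = 1/(17 + 36) = 1/53)
F(L(-6))*P(a(-4, -4), -8) = (1/53)*(-4) = -4/53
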